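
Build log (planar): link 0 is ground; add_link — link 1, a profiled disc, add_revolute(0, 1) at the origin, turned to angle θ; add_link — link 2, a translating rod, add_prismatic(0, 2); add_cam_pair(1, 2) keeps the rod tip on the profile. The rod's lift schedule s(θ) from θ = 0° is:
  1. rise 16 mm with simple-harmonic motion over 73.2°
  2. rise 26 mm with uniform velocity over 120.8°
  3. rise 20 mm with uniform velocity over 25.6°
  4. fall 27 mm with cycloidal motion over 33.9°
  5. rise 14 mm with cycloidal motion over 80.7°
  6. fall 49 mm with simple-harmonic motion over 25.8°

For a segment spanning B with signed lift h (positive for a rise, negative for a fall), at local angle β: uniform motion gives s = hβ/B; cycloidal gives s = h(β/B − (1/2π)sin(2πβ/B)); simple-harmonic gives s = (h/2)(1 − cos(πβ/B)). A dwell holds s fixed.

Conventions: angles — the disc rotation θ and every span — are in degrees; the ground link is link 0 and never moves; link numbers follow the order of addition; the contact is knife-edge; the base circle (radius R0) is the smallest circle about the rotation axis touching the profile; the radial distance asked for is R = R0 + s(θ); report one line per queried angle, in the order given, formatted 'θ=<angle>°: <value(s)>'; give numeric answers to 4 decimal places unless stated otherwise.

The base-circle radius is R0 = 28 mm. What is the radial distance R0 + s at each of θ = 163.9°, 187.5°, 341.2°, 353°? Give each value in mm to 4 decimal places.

seg 1 [0°–73.2°] simple-harmonic, h=16: full span → s += 16 → s = 16.0000
seg 2 [73.2°–194°] uniform, h=26: θ=163.9° here. β=90.7, B=120.8. 26·90.7/120.8 = 19.5215 → s = 35.5215
seg 2 [73.2°–194°] uniform, h=26: θ=187.5° here. β=114.3, B=120.8. 26·114.3/120.8 = 24.6010 → s = 40.6010
seg 2 [73.2°–194°] uniform, h=26: full span → s += 26 → s = 42.0000
seg 3 [194°–219.6°] uniform, h=20: full span → s += 20 → s = 62.0000
seg 4 [219.6°–253.5°] cycloidal, h=-27: full span → s += -27 → s = 35.0000
seg 5 [253.5°–334.2°] cycloidal, h=14: full span → s += 14 → s = 49.0000
seg 6 [334.2°–360°] simple-harmonic, h=-49: θ=341.2° here. β=7, B=25.8. -49/2·(1 − cos(π·0.2713)) = -8.3741 → s = 40.6259
seg 6 [334.2°–360°] simple-harmonic, h=-49: θ=353° here. β=18.8, B=25.8. -49/2·(1 − cos(π·0.7287)) = -40.6259 → s = 8.3741
θ=163.9°: R = R0 + s = 28 + 35.5215 = 63.5215
θ=187.5°: R = R0 + s = 28 + 40.6010 = 68.6010
θ=341.2°: R = R0 + s = 28 + 40.6259 = 68.6259
θ=353°: R = R0 + s = 28 + 8.3741 = 36.3741

θ=163.9°: 63.5215
θ=187.5°: 68.6010
θ=341.2°: 68.6259
θ=353°: 36.3741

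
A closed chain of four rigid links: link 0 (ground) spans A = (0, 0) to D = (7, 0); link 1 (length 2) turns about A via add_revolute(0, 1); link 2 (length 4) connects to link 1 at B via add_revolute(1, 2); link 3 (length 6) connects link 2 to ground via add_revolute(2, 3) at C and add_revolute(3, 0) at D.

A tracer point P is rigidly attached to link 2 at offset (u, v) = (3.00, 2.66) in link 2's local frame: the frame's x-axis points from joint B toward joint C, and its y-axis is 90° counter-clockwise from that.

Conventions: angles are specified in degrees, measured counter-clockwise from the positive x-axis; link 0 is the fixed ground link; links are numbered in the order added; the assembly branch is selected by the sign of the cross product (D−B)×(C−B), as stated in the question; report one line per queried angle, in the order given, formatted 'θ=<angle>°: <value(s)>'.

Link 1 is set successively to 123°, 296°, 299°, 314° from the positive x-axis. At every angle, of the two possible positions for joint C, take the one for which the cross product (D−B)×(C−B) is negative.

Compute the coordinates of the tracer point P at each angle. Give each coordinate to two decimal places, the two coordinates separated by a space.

A=(0,0), D=(7.00,0)
θ=123°: B = A + 2.00·(cos123°, sin123°) = (-1.0893, 1.6773)
θ=123°: |BD| = 8.2613
θ=123°: circle(B,4.00) ∩ circle(D,6.00): a=2.9202, h=2.7336
θ=123°:   candidates: C₊=(2.3251,3.7611) cross=22.583; C₋=(1.2151,-1.5922) cross=-22.583
θ=123°:   branch - wants cross < 0 → take C=(1.2151,-1.5922) (cross=-22.583)
θ=123°: ex = (C−B)/|BC| = (0.5761,-0.8174); ey = (0.8174,0.5761)
θ=123°: P = B + 3.00·ex + 2.66·ey = (2.8132,0.7576)
θ=296°: B = A + 2.00·(cos296°, sin296°) = (0.8767, -1.7976)
θ=296°: |BD| = 6.3817
θ=296°: circle(B,4.00) ∩ circle(D,6.00): a=1.6238, h=3.6556
θ=296°:   candidates: C₊=(1.4051,2.1674) cross=23.329; C₋=(3.4645,-4.8477) cross=-23.329
θ=296°:   branch - wants cross < 0 → take C=(3.4645,-4.8477) (cross=-23.329)
θ=296°: ex = (C−B)/|BC| = (0.6469,-0.7625); ey = (0.7625,0.6469)
θ=296°: P = B + 3.00·ex + 2.66·ey = (4.8459,-2.3643)
θ=299°: B = A + 2.00·(cos299°, sin299°) = (0.9696, -1.7492)
θ=299°: |BD| = 6.2790
θ=299°: circle(B,4.00) ∩ circle(D,6.00): a=1.5469, h=3.6888
θ=299°:   candidates: C₊=(1.4276,2.2245) cross=23.162; C₋=(3.4829,-4.8611) cross=-23.162
θ=299°:   branch - wants cross < 0 → take C=(3.4829,-4.8611) (cross=-23.162)
θ=299°: ex = (C−B)/|BC| = (0.6283,-0.7780); ey = (0.7780,0.6283)
θ=299°: P = B + 3.00·ex + 2.66·ey = (4.9239,-2.4118)
θ=314°: B = A + 2.00·(cos314°, sin314°) = (1.3893, -1.4387)
θ=314°: |BD| = 5.7922
θ=314°: circle(B,4.00) ∩ circle(D,6.00): a=1.1696, h=3.8252
θ=314°:   candidates: C₊=(1.5722,2.5571) cross=22.156; C₋=(3.4724,-4.8535) cross=-22.156
θ=314°:   branch - wants cross < 0 → take C=(3.4724,-4.8535) (cross=-22.156)
θ=314°: ex = (C−B)/|BC| = (0.5208,-0.8537); ey = (0.8537,0.5208)
θ=314°: P = B + 3.00·ex + 2.66·ey = (5.2225,-2.6145)

θ=123°: 2.81 0.76
θ=296°: 4.85 -2.36
θ=299°: 4.92 -2.41
θ=314°: 5.22 -2.61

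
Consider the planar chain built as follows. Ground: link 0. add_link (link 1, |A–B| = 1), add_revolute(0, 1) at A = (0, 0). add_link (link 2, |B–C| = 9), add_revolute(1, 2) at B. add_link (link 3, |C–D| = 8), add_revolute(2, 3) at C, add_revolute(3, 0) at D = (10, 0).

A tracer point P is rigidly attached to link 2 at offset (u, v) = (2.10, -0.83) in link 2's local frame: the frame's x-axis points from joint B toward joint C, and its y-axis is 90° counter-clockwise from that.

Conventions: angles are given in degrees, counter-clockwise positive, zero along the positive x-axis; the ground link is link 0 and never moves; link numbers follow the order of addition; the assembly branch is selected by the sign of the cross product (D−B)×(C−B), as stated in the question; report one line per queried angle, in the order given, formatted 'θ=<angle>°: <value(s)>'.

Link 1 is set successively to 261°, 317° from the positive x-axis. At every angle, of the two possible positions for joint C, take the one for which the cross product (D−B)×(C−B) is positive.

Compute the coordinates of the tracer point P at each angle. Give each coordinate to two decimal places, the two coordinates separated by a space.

A=(0,0), D=(10.00,0)
θ=261°: B = A + 1.00·(cos261°, sin261°) = (-0.1564, -0.9877)
θ=261°: |BD| = 10.2043
θ=261°: circle(B,9.00) ∩ circle(D,8.00): a=5.9352, h=6.7656
θ=261°:   candidates: C₊=(5.0960,6.3207) cross=69.039; C₋=(6.4057,-7.1471) cross=-69.039
θ=261°:   branch + wants cross > 0 → take C=(5.0960,6.3207) (cross=69.039)
θ=261°: ex = (C−B)/|BC| = (0.5836,0.8120); ey = (-0.8120,0.5836)
θ=261°: P = B + 2.10·ex + -0.83·ey = (1.7431,0.2332)
θ=317°: B = A + 1.00·(cos317°, sin317°) = (0.7314, -0.6820)
θ=317°: |BD| = 9.2937
θ=317°: circle(B,9.00) ∩ circle(D,8.00): a=5.5614, h=7.0760
θ=317°:   candidates: C₊=(5.7585,6.7831) cross=65.763; C₋=(6.7971,-7.3308) cross=-65.763
θ=317°:   branch + wants cross > 0 → take C=(5.7585,6.7831) (cross=65.763)
θ=317°: ex = (C−B)/|BC| = (0.5586,0.8295); ey = (-0.8295,0.5586)
θ=317°: P = B + 2.10·ex + -0.83·ey = (2.5928,0.5962)

θ=261°: 1.74 0.23
θ=317°: 2.59 0.60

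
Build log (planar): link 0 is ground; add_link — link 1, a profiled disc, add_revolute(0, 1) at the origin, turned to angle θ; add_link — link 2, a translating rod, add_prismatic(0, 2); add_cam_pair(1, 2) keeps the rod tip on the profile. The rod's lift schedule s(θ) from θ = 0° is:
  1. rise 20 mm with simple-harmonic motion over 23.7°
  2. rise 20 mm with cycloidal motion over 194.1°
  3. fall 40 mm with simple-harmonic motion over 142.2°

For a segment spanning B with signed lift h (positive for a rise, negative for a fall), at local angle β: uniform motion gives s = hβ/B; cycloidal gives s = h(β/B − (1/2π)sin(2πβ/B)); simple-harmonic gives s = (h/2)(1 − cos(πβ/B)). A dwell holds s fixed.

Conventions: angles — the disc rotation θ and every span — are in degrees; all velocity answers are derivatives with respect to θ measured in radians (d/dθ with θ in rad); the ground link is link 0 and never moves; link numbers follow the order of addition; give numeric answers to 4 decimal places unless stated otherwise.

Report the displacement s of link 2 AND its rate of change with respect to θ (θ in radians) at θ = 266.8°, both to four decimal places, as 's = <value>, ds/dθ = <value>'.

seg 1 [0°–23.7°] simple-harmonic, h=20: full span → s += 20 → s = 20.0000
seg 2 [23.7°–217.8°] cycloidal, h=20: full span → s += 20 → s = 40.0000
seg 3 [217.8°–360°] simple-harmonic, h=-40: θ=266.8° here. β=49, B=142.2. -40/2·(1 − cos(π·0.3446)) = -10.6184 → s = 29.3816
velocity in seg [217.8°–360°] (simple-harmonic), θ in radians: β = 49° = 0.8552 rad, B = 142.2° = 2.4819 rad; ds/dθ = (πh/(2B)) sin(πβ/B) = (π·(-40)/(2·2.4819)) sin(π·0.3446) = -22.358353 mm/rad

s = 29.3816, ds/dθ = -22.3584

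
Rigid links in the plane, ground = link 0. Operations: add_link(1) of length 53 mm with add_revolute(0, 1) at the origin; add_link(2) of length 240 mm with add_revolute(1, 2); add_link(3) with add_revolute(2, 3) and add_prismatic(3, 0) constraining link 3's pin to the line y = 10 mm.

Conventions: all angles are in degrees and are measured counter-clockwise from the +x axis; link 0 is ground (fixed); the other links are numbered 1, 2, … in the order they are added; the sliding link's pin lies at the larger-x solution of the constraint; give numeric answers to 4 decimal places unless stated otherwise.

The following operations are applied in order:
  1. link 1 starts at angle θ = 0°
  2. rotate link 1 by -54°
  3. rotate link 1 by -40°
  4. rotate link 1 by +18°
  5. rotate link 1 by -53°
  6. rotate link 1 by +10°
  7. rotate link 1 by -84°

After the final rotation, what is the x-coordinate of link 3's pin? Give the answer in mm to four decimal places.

geometry: r = 53 mm, L = 240 mm, e = 10 mm; θ starts at 0°
rotate link 1 by -54°: θ ← 0° -54° = -54°
rotate link 1 by -40°: θ ← -54° -40° = -94°
rotate link 1 by +18°: θ ← -94° +18° = -76°
rotate link 1 by -53°: θ ← -76° -53° = -129°
rotate link 1 by +10°: θ ← -129° +10° = -119°
rotate link 1 by -84°: θ ← -119° -84° = -203°
crank pin P = (r cos θ, r sin θ) = (-48.786757, 20.708750)
h = r sin θ − e = 20.708750 − 10 = 10.708750
x = r cos θ + √(L² − h²) = -48.786757 + 239.760970 = 190.974213

190.9742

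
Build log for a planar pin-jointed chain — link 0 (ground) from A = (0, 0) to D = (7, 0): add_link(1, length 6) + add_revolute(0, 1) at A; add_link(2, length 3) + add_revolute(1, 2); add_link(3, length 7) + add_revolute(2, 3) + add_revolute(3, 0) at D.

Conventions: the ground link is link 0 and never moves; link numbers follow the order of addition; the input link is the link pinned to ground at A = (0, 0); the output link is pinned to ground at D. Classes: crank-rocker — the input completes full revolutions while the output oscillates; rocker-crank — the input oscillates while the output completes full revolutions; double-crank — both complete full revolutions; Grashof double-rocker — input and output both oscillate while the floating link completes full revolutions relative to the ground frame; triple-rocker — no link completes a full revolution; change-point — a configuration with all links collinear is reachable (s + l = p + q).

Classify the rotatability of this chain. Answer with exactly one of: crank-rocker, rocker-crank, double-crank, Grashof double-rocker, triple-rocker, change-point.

lengths: ground=7, input=6, coupler=3, output=7
sorted: s=3 (shortest), l=7 (longest), p+q=13
s + l = 10 vs p + q = 13
s + l < p + q (Grashof) with shortest = coupler link → Grashof double-rocker

Grashof double-rocker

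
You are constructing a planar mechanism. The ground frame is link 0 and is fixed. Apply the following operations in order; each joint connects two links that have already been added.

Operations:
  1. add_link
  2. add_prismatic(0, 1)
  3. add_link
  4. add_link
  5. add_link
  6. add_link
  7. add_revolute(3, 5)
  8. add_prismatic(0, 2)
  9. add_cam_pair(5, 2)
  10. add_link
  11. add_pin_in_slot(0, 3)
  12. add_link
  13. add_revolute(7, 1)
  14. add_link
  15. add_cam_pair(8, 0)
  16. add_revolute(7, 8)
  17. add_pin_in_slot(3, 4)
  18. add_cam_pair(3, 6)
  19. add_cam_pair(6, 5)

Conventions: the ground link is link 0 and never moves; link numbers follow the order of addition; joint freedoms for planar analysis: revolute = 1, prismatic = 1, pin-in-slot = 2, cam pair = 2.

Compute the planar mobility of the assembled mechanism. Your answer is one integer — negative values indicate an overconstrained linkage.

ground; <1,0,0>
#1 <2,0,0>
P:0↔1 J1 <2,1,0>
#2 <3,1,0>
#3 <4,1,0>
#4 <5,1,0>
#5 <6,1,0>
R:3↔5 J1 <6,2,0>
P:0↔2 J1 <6,3,0>
C:5↔2 J2 <6,3,1>
#6 <7,3,1>
PS:0↔3 J2 <7,3,2>
#7 <8,3,2>
R:7↔1 J1 <8,4,2>
#8 <9,4,2>
C:8↔0 J2 <9,4,3>
R:7↔8 J1 <9,5,3>
PS:3↔4 J2 <9,5,4>
C:3↔6 J2 <9,5,5>
C:6↔5 J2 <9,5,6>
3×8 − 2×5 − 1×6 = 8

M = 8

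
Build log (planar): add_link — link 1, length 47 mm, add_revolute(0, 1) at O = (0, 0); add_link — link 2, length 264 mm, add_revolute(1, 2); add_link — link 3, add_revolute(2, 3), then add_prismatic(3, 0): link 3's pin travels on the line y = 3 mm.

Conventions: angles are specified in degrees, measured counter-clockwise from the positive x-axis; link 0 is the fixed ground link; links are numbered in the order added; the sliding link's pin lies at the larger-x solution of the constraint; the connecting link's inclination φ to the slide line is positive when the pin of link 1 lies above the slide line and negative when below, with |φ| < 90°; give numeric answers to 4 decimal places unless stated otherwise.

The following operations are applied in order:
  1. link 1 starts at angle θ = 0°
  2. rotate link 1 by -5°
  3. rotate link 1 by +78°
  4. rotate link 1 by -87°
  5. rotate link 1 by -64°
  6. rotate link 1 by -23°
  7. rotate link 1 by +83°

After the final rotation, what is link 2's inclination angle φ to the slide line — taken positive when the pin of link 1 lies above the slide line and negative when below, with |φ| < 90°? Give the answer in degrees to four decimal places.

geometry: r = 47 mm, L = 264 mm, e = 3 mm; θ starts at 0°
rotate link 1 by -5°: θ ← 0° -5° = -5°
rotate link 1 by +78°: θ ← -5° +78° = 73°
rotate link 1 by -87°: θ ← 73° -87° = -14°
rotate link 1 by -64°: θ ← -14° -64° = -78°
rotate link 1 by -23°: θ ← -78° -23° = -101°
rotate link 1 by +83°: θ ← -101° +83° = -18°
h = r sin θ − e = -14.523799 − 3 = -17.523799
sin φ = h / L = -17.523799 / 264 = -0.06637803
φ = arcsin(-0.06637803) = -3.805979°

-3.8060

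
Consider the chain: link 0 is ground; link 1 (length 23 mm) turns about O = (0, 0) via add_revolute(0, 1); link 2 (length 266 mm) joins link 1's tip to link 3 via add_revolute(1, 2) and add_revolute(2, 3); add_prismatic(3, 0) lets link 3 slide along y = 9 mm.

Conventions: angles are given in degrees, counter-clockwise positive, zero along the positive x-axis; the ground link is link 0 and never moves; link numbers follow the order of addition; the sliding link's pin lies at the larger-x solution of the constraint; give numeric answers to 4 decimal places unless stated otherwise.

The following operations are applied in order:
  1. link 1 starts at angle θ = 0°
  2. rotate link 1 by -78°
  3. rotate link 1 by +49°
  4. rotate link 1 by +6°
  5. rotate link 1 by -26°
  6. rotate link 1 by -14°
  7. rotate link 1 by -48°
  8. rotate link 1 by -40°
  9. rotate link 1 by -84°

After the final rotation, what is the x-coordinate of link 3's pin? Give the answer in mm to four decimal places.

geometry: r = 23 mm, L = 266 mm, e = 9 mm; θ starts at 0°
rotate link 1 by -78°: θ ← 0° -78° = -78°
rotate link 1 by +49°: θ ← -78° +49° = -29°
rotate link 1 by +6°: θ ← -29° +6° = -23°
rotate link 1 by -26°: θ ← -23° -26° = -49°
rotate link 1 by -14°: θ ← -49° -14° = -63°
rotate link 1 by -48°: θ ← -63° -48° = -111°
rotate link 1 by -40°: θ ← -111° -40° = -151°
rotate link 1 by -84°: θ ← -151° -84° = -235°
crank pin P = (r cos θ, r sin θ) = (-13.192258, 18.840497)
h = r sin θ − e = 18.840497 − 9 = 9.840497
x = r cos θ + √(L² − h²) = -13.192258 + 265.817916 = 252.625658

252.6257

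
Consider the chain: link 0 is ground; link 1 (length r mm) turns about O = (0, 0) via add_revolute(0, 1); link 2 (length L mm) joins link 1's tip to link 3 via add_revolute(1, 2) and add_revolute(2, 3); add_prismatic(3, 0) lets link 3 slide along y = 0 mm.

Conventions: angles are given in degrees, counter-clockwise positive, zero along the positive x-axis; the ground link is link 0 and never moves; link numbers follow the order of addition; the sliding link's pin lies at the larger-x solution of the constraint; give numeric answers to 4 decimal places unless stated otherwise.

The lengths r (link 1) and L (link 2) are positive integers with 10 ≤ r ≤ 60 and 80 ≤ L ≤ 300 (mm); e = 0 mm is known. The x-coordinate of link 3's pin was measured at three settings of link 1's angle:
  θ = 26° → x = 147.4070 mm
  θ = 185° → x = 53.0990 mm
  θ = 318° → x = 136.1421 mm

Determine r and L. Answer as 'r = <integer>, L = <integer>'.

constraint per measurement: (x − r cos θ)² + (r sin θ − e)² = L²
subtracting the θ₁ and θ₂ equations cancels the r² and L² terms:
r = (x₁² − x₂²) / (2[(x₁cos θ₁ + e sin θ₁) − (x₂cos θ₂ + e sin θ₂)]) = 51.0000 → r = 51
L² = (x₁ − r cos θ₁)² + (r sin θ₁ − e)² = 10815.9932 → L = 104.0000 → L = 104
check at θ₃=318°: x = 136.1421 (printed 136.1421) ✓

r = 51, L = 104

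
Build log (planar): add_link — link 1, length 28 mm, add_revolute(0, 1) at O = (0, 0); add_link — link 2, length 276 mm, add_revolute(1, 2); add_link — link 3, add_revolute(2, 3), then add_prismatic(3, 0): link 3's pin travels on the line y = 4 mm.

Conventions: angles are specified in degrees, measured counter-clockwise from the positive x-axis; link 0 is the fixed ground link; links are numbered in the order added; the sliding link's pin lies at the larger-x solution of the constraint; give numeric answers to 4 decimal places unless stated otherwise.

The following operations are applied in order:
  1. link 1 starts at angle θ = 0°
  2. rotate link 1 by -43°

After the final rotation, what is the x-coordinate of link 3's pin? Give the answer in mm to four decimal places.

geometry: r = 28 mm, L = 276 mm, e = 4 mm; θ starts at 0°
rotate link 1 by -43°: θ ← 0° -43° = -43°
crank pin P = (r cos θ, r sin θ) = (20.477904, -19.095954)
h = r sin θ − e = -19.095954 − 4 = -23.095954
x = r cos θ + √(L² − h²) = 20.477904 + 275.031956 = 295.509860

295.5099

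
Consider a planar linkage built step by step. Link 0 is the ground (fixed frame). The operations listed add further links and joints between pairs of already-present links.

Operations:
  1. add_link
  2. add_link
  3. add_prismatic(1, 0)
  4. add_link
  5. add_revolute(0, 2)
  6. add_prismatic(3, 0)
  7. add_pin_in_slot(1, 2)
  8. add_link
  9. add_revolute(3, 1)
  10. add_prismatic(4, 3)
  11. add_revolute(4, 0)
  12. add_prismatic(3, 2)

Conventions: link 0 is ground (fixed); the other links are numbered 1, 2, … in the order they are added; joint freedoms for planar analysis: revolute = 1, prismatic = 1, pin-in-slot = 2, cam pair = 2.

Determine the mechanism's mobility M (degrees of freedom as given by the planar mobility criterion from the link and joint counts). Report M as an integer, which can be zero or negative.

(L,J1,J2)=(1,0,0); link0 fixed
link1: (2,0,0)
link2: (3,0,0)
P 1-0 [J1]: (3,1,0)
link3: (4,1,0)
R 0-2 [J1]: (4,2,0)
P 3-0 [J1]: (4,3,0)
PS 1-2 [J2]: (4,3,1)
link4: (5,3,1)
R 3-1 [J1]: (5,4,1)
P 4-3 [J1]: (5,5,1)
R 4-0 [J1]: (5,6,1)
P 3-2 [J1]: (5,7,1)
Grübler: 3·4 − 2·7 − 1 = -3

M = -3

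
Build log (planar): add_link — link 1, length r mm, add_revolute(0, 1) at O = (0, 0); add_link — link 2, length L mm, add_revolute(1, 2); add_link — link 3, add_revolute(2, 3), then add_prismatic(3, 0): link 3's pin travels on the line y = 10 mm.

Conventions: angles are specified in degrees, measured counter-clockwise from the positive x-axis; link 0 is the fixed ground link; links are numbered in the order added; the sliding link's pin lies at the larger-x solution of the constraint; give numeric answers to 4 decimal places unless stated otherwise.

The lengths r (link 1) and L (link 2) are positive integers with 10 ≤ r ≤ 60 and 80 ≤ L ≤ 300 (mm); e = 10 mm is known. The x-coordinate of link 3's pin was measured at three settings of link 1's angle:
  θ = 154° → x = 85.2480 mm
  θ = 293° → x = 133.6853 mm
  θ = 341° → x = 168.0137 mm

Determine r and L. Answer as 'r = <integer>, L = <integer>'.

constraint per measurement: (x − r cos θ)² + (r sin θ − e)² = L²
subtracting the θ₁ and θ₂ equations cancels the r² and L² terms:
r = (x₁² − x₂²) / (2[(x₁cos θ₁ + e sin θ₁) − (x₂cos θ₂ + e sin θ₂)]) = 46.0000 → r = 46
L² = (x₁ − r cos θ₁)² + (r sin θ₁ − e)² = 16128.9964 → L = 127.0000 → L = 127
check at θ₃=341°: x = 168.0137 (printed 168.0137) ✓

r = 46, L = 127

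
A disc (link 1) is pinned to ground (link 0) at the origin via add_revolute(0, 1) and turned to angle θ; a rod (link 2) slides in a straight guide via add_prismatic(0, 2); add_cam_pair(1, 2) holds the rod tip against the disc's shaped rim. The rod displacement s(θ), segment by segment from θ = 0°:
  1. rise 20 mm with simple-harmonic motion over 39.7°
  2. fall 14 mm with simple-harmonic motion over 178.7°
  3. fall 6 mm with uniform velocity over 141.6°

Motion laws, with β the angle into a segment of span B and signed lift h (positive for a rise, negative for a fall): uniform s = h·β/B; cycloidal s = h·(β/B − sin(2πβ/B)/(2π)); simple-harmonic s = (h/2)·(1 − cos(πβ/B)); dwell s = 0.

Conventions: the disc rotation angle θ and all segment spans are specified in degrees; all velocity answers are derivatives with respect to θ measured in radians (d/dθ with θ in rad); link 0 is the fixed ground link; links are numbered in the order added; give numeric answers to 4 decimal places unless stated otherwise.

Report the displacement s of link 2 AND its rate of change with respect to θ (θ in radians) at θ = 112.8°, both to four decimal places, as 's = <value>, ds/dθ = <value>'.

segment 1 (0° to 39.7°, simple-harmonic, h = 20) is passed completely: s = 0.0000 + (20) = 20.0000
θ = 112.8° falls in segment 2 (39.7° to 218.4°, simple-harmonic, h = -14): β = 112.8 − 39.7 = 73.1°, B = 178.7°; Δs = -14/2·(1 − cos(π·0.4091)) = -5.0273; s = 20.0000 − 5.0273 = 14.9727
velocity in seg [39.7°–218.4°] (simple-harmonic), θ in radians: β = 73.1° = 1.2758 rad, B = 178.7° = 3.1189 rad; ds/dθ = (πh/(2B)) sin(πβ/B) = (π·(-14)/(2·3.1189)) sin(π·0.4091) = -6.765153 mm/rad

s = 14.9727, ds/dθ = -6.7652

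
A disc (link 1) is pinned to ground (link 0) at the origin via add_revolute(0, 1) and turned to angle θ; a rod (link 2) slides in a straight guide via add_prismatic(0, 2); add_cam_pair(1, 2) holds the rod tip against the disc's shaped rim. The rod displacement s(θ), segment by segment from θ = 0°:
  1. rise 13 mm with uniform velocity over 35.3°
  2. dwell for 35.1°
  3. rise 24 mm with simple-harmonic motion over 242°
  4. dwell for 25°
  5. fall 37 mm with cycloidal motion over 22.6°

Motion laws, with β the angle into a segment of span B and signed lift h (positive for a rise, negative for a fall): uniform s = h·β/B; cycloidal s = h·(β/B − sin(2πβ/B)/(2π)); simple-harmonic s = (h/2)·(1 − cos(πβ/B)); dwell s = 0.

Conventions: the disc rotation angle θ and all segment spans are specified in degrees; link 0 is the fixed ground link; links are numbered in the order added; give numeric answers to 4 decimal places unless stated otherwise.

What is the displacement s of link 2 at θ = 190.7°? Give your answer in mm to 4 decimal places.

segment 1 (0° to 35.3°, uniform, h = 13) is passed completely: s = 0.0000 + (13) = 13.0000
segment 2 (35.3° to 70.4°, dwell): s unchanged at 13.0000
θ = 190.7° falls in segment 3 (70.4° to 312.4°, simple-harmonic, h = 24): β = 190.7 − 70.4 = 120.3°, B = 242°; Δs = 24/2·(1 − cos(π·0.4971)) = 11.8910; s = 13.0000 + 11.8910 = 24.8910

24.8910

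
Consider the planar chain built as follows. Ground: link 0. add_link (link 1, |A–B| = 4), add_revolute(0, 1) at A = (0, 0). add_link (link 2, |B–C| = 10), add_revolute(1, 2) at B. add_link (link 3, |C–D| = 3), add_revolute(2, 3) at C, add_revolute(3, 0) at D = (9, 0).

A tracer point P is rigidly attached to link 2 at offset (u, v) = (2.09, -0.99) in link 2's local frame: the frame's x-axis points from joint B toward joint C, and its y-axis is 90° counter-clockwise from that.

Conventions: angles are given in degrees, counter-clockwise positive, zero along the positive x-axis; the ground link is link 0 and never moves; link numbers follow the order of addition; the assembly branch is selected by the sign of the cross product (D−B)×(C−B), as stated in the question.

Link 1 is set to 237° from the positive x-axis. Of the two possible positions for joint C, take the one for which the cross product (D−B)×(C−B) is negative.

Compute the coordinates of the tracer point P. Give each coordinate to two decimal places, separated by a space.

A=(0,0), D=(9.00,0)
B = A + 4.00·(cos237°, sin237°) = (-2.1786, -3.3547)
|BD| = 11.6711
circle(B,10.00) ∩ circle(D,3.00): a=9.7341, h=2.2908
  candidates: C₊=(6.4863,1.6374) cross=26.737; C₋=(7.8032,-2.7509) cross=-26.737
  branch - wants cross < 0 → take C=(7.8032,-2.7509) (cross=-26.737)
ex = (C−B)/|BC| = (0.9982,0.0604); ey = (-0.0604,0.9982)
P = B + 2.09·ex + -0.99·ey = (-0.0326,-4.2167)

-0.03 -4.22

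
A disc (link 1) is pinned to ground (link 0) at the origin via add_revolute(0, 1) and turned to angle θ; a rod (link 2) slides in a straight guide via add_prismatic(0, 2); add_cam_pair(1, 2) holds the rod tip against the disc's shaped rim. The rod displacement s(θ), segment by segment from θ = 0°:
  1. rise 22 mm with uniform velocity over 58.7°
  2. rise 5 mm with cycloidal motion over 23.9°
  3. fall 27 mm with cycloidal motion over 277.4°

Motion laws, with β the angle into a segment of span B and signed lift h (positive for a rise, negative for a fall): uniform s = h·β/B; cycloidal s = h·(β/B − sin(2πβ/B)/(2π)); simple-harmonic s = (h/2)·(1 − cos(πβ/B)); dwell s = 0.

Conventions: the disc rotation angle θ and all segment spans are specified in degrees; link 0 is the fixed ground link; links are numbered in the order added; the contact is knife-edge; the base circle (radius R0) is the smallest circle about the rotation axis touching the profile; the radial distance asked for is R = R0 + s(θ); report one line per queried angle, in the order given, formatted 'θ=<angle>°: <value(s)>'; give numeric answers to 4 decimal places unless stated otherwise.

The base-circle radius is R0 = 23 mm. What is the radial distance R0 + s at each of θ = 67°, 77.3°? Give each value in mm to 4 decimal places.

segment 1 (0° to 58.7°, uniform, h = 22) is passed completely: s = 0.0000 + (22) = 22.0000
θ = 67° falls in segment 2 (58.7° to 82.6°, cycloidal, h = 5): β = 67 − 58.7 = 8.3°, B = 23.9°; Δs = 5·(0.3473 − sin(2π·0.3473)/(2π)) = 1.0847; s = 22.0000 + 1.0847 = 23.0847
θ = 77.3° falls in segment 2 (58.7° to 82.6°, cycloidal, h = 5): β = 77.3 − 58.7 = 18.6°, B = 23.9°; Δs = 5·(0.7782 − sin(2π·0.7782)/(2π)) = 4.6745; s = 22.0000 + 4.6745 = 26.6745
θ=67°: R = R0 + s = 23 + 23.0847 = 46.0847
θ=77.3°: R = R0 + s = 23 + 26.6745 = 49.6745

θ=67°: 46.0847
θ=77.3°: 49.6745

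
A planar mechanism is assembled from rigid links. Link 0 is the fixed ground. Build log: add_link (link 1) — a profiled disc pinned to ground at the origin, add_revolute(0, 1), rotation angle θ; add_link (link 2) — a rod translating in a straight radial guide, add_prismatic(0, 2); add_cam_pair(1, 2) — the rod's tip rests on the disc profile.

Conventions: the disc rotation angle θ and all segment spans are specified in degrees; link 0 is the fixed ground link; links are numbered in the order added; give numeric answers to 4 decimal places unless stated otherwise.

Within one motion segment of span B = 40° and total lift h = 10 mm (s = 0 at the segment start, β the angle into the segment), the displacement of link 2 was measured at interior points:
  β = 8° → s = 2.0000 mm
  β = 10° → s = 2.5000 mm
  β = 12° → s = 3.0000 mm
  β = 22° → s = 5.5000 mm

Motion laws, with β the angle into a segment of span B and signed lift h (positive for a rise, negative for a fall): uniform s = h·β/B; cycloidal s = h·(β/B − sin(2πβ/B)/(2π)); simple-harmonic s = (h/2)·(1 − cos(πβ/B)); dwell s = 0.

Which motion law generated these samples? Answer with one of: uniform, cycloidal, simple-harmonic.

candidates at β/B = r: uniform s = h·r (linear in β); cycloidal s = h·(r − sin(2πr)/(2π)); simple-harmonic s = (h/2)(1 − cos(πr))
β=8°: printed 2.0000 | uniform 2.0000, cycloidal 0.4863, simple-harmonic 0.9549
β=10°: printed 2.5000 | uniform 2.5000, cycloidal 0.9085, simple-harmonic 1.4645
β=12°: printed 3.0000 | uniform 3.0000, cycloidal 1.4863, simple-harmonic 2.0611
β=22°: printed 5.5000 | uniform 5.5000, cycloidal 5.9918, simple-harmonic 5.7822
only one law matches every sample → uniform

uniform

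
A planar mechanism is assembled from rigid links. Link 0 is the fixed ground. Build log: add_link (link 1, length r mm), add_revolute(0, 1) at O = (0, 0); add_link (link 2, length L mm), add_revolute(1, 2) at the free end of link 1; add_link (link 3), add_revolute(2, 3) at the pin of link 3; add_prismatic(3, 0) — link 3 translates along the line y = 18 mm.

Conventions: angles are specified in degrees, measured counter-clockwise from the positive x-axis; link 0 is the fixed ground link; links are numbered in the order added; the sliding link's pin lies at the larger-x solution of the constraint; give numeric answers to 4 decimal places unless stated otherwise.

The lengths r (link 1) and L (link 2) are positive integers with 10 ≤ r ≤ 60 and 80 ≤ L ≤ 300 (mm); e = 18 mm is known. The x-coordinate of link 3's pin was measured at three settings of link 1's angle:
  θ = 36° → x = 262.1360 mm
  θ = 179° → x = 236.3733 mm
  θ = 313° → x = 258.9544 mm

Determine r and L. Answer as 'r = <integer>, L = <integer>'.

constraint per measurement: (x − r cos θ)² + (r sin θ − e)² = L²
subtracting the θ₁ and θ₂ equations cancels the r² and L² terms:
r = (x₁² − x₂²) / (2[(x₁cos θ₁ + e sin θ₁) − (x₂cos θ₂ + e sin θ₂)]) = 14.0000 → r = 14
L² = (x₁ − r cos θ₁)² + (r sin θ₁ − e)² = 63001.0093 → L = 251.0000 → L = 251
check at θ₃=313°: x = 258.9544 (printed 258.9544) ✓

r = 14, L = 251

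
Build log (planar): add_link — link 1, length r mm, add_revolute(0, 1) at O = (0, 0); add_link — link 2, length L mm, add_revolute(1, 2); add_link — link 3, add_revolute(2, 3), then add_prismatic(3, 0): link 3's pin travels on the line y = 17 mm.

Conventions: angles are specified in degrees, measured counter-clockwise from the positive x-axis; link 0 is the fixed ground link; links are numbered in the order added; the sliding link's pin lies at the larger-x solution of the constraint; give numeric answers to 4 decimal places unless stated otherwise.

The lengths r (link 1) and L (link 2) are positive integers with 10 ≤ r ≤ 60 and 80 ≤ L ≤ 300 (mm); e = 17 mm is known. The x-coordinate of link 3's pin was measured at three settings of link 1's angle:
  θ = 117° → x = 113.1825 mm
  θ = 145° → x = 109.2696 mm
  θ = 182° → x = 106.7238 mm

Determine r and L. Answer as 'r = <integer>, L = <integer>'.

constraint per measurement: (x − r cos θ)² + (r sin θ − e)² = L²
subtracting the θ₁ and θ₂ equations cancels the r² and L² terms:
r = (x₁² − x₂²) / (2[(x₁cos θ₁ + e sin θ₁) − (x₂cos θ₂ + e sin θ₂)]) = 10.0002 → r = 10
L² = (x₁ − r cos θ₁)² + (r sin θ₁ − e)² = 13924.0117 → L = 118.0000 → L = 118
check at θ₃=182°: x = 106.7238 (printed 106.7238) ✓

r = 10, L = 118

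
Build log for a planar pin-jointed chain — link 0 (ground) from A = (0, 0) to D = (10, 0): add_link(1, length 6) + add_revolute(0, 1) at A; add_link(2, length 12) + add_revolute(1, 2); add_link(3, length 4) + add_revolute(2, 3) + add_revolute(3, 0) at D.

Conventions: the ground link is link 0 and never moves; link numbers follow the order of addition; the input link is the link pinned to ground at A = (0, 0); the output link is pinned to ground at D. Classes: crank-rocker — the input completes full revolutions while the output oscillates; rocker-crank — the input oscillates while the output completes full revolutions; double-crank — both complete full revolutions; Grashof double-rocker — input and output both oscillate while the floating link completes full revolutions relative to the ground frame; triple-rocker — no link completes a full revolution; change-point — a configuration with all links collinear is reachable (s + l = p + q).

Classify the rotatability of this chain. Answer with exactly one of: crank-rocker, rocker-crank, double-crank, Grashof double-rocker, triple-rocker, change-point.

lengths: ground=10, input=6, coupler=12, output=4
sorted: s=4 (shortest), l=12 (longest), p+q=16
s + l = 16 vs p + q = 16
s + l = p + q → change-point (collinear configuration reachable)

change-point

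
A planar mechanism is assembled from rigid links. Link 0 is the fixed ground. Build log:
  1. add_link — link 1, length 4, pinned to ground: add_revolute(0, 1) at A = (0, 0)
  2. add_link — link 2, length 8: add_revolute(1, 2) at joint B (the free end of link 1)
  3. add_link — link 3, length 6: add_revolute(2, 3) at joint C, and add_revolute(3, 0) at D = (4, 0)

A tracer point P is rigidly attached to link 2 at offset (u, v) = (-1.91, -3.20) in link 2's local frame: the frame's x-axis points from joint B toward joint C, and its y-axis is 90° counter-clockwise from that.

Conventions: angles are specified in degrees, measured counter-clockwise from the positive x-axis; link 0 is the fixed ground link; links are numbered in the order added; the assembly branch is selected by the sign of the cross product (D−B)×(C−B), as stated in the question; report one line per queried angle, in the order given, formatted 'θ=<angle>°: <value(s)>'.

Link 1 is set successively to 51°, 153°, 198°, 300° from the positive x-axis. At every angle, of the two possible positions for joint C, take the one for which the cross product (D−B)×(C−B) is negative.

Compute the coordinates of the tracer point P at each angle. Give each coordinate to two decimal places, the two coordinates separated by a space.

A=(0,0), D=(4.00,0)
θ=51°: B = A + 4.00·(cos51°, sin51°) = (2.5173, 3.1086)
θ=51°: |BD| = 3.4441
θ=51°: circle(B,8.00) ∩ circle(D,6.00): a=5.7870, h=5.5237
θ=51°:   candidates: C₊=(9.9942,0.2633) cross=19.024; C₋=(0.0231,-4.4927) cross=-19.024
θ=51°:   branch - wants cross < 0 → take C=(0.0231,-4.4927) (cross=-19.024)
θ=51°: ex = (C−B)/|BC| = (-0.3118,-0.9502); ey = (0.9502,-0.3118)
θ=51°: P = B + -1.91·ex + -3.20·ey = (0.0723,5.9211)
θ=153°: B = A + 4.00·(cos153°, sin153°) = (-3.5640, 1.8160)
θ=153°: |BD| = 7.7790
θ=153°: circle(B,8.00) ∩ circle(D,6.00): a=5.6892, h=5.6243
θ=153°:   candidates: C₊=(3.2810,5.9568) cross=43.751; C₋=(0.6550,-4.9811) cross=-43.751
θ=153°:   branch - wants cross < 0 → take C=(0.6550,-4.9811) (cross=-43.751)
θ=153°: ex = (C−B)/|BC| = (0.5274,-0.8496); ey = (0.8496,0.5274)
θ=153°: P = B + -1.91·ex + -3.20·ey = (-7.2901,1.7511)
θ=198°: B = A + 4.00·(cos198°, sin198°) = (-3.8042, -1.2361)
θ=198°: |BD| = 7.9015
θ=198°: circle(B,8.00) ∩ circle(D,6.00): a=5.7226, h=5.5904
θ=198°:   candidates: C₊=(0.9734,5.1807) cross=44.172; C₋=(2.7224,-5.8624) cross=-44.172
θ=198°:   branch - wants cross < 0 → take C=(2.7224,-5.8624) (cross=-44.172)
θ=198°: ex = (C−B)/|BC| = (0.8158,-0.5783); ey = (0.5783,0.8158)
θ=198°: P = B + -1.91·ex + -3.20·ey = (-7.2130,-2.7422)
θ=300°: B = A + 4.00·(cos300°, sin300°) = (2.0000, -3.4641)
θ=300°: |BD| = 4.0000
θ=300°: circle(B,8.00) ∩ circle(D,6.00): a=5.5000, h=5.8095
θ=300°:   candidates: C₊=(-0.2812,4.2038) cross=23.238; C₋=(9.7812,-1.6057) cross=-23.238
θ=300°:   branch - wants cross < 0 → take C=(9.7812,-1.6057) (cross=-23.238)
θ=300°: ex = (C−B)/|BC| = (0.9726,0.2323); ey = (-0.2323,0.9726)
θ=300°: P = B + -1.91·ex + -3.20·ey = (0.8856,-7.0203)

θ=51°: 0.07 5.92
θ=153°: -7.29 1.75
θ=198°: -7.21 -2.74
θ=300°: 0.89 -7.02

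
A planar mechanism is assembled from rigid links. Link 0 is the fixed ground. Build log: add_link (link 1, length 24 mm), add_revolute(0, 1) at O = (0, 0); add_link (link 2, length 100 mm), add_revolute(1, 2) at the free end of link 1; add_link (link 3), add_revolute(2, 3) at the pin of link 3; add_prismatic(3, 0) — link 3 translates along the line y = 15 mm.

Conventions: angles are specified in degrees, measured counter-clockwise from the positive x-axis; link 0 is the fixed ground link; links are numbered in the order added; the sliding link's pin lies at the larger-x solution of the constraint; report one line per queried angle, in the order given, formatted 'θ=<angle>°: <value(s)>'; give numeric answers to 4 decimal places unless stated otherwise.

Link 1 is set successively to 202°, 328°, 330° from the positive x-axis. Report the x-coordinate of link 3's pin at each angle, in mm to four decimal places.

geometry: r = 24 mm, L = 100 mm, e = 15 mm
θ=202°: crank pin P = (r cos θ, r sin θ) = (-22.252413, -8.990558)
θ=202°: h = r sin θ − e = -8.990558 − 15 = -23.990558
θ=202°: x = r cos θ + √(L² − h²) = -22.252413 + 97.079623 = 74.827210
θ=328°: crank pin P = (r cos θ, r sin θ) = (20.353154, -12.718062)
θ=328°: h = r sin θ − e = -12.718062 − 15 = -27.718062
θ=328°: x = r cos θ + √(L² − h²) = 20.353154 + 96.081783 = 116.434937
θ=330°: crank pin P = (r cos θ, r sin θ) = (20.784610, -12.000000)
θ=330°: h = r sin θ − e = -12.000000 − 15 = -27.000000
θ=330°: x = r cos θ + √(L² − h²) = 20.784610 + 96.286032 = 117.070642

θ=202°: 74.8272
θ=328°: 116.4349
θ=330°: 117.0706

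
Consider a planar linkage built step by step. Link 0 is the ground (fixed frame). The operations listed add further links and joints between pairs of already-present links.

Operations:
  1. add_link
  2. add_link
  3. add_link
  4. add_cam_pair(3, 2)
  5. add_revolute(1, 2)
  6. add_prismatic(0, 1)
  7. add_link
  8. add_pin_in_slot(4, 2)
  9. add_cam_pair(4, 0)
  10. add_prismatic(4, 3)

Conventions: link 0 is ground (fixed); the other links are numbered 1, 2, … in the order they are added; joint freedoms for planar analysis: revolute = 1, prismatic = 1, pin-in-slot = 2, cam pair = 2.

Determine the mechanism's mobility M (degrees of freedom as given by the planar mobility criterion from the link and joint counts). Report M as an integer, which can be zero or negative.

ground; <1,0,0>
#1 <2,0,0>
#2 <3,0,0>
#3 <4,0,0>
C:3↔2 J2 <4,0,1>
R:1↔2 J1 <4,1,1>
P:0↔1 J1 <4,2,1>
#4 <5,2,1>
PS:4↔2 J2 <5,2,2>
C:4↔0 J2 <5,2,3>
P:4↔3 J1 <5,3,3>
3×4 − 2×3 − 1×3 = 3

M = 3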